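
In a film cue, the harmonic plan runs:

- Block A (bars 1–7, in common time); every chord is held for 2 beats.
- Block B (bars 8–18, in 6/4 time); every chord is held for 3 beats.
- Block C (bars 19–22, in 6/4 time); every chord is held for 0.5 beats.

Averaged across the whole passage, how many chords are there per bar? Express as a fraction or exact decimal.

A: 7 bars of 4 beats is 28 beats; at 2 beats each that's 14 chords.
B: 11 bars of 6 beats is 66 beats; at 3 beats each that's 22 chords.
C: 4 bars of 6 beats is 24 beats; at 0.5 beats each that's 48 chords.
Overall: 84 chords over 22 bars → 84/22 = 42/11 chords per bar.

42/11 chords per bar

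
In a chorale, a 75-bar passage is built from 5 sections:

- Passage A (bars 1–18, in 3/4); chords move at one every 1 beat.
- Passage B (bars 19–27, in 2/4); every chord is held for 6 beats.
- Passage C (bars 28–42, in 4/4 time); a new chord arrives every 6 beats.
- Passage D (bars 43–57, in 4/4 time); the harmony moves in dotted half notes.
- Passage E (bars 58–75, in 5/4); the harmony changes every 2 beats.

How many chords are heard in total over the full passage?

132 chords

A has 54 beats and chords last 1 each, so 54 chords.
B has 18 beats and chords last 6 each, so 3 chords.
C has 60 beats and chords last 6 each, so 10 chords.
D has 60 beats and chords last 3 each, so 20 chords.
E has 90 beats and chords last 2 each, so 45 chords.
Total: 54 + 3 + 10 + 20 + 45 = 132.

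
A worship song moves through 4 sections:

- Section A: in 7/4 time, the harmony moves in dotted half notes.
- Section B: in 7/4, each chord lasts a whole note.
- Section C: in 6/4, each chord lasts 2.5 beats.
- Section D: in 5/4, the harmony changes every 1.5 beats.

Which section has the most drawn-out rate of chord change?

Section B

A: 7/3 = 7/3 chords/bar.
B: 7/4 = 1.75 chords/bar.
C: 6/2.5 = 2.4 chords/bar.
D: 5/1.5 = 10/3 chords/bar.
Slowest is B at 1.75 chords/bar.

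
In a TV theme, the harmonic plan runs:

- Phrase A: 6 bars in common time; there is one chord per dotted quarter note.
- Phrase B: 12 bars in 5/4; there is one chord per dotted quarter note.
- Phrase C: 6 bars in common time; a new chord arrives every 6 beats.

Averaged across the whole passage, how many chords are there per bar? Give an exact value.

2.5 chords per bar

A: 6 bars of 4 beats is 24 beats; at 1.5 beats each that's 16 chords.
B: 12 bars of 5 beats is 60 beats; at 1.5 beats each that's 40 chords.
C: 6 bars of 4 beats is 24 beats; at 6 beats each that's 4 chords.
Overall: 60 chords over 24 bars → 60/24 = 2.5 chords per bar.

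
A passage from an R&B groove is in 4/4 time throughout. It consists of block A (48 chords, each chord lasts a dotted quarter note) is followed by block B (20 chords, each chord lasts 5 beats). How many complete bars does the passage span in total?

43 bars

A: 48 × 1.5 = 72 beats = 18 bars.
B: 20 × 5 = 100 beats = 25 bars.
Total: 18 + 25 = 43 bars.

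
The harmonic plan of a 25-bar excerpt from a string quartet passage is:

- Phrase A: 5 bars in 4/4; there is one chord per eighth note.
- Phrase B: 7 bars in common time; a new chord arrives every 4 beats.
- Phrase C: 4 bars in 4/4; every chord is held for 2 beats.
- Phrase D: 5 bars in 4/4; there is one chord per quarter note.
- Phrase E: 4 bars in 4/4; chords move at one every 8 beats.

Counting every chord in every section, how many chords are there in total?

77 chords

A: 5·4 = 20 beats, 20/0.5 = 40 chords.
B: 7·4 = 28 beats, 28/4 = 7 chords.
C: 4·4 = 16 beats, 16/2 = 8 chords.
D: 5·4 = 20 beats, 20/1 = 20 chords.
E: 4·4 = 16 beats, 16/8 = 2 chords.
Total: 40 + 7 + 8 + 20 + 2 = 77.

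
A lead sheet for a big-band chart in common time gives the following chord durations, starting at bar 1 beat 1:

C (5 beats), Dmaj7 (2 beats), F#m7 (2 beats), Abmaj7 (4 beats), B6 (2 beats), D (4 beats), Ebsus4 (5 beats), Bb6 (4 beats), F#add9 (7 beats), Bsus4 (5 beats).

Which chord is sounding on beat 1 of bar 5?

Beat 1 of bar 5 is beat (5−1)×4 + 1 = 17 overall.
Running totals: C ends at 5, Dmaj7 ends at 7, F#m7 ends at 9, Abmaj7 ends at 13, B6 ends at 15, D ends at 19.
Beat 17 falls within D.

D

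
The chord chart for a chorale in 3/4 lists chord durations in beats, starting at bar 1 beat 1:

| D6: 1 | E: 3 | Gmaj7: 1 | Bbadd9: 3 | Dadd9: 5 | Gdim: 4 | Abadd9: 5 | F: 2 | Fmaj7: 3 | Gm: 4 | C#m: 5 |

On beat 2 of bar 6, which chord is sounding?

Gdim

Beat 2 of bar 6 is beat (6−1)×3 + 2 = 17 overall.
Running totals: D6 ends at 1, E ends at 4, Gmaj7 ends at 5, Bbadd9 ends at 8, Dadd9 ends at 13, Gdim ends at 17.
Beat 17 falls within Gdim.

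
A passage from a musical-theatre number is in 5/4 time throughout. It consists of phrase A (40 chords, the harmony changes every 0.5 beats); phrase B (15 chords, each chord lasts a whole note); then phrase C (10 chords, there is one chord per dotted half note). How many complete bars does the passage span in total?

A: 40 × 0.5 = 20 beats = 4 bars.
B: 15 × 4 = 60 beats = 12 bars.
C: 10 × 3 = 30 beats = 6 bars.
Total: 4 + 12 + 6 = 22 bars.

22 bars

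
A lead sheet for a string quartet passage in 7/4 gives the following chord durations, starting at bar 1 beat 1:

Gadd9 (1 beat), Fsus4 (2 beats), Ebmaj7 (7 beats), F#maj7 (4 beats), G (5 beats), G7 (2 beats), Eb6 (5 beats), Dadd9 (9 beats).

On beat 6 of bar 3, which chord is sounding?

Beat 6 of bar 3 is beat (3−1)×7 + 6 = 20 overall.
Running totals: Gadd9 ends at 1, Fsus4 ends at 3, Ebmaj7 ends at 10, F#maj7 ends at 14, G ends at 19, G7 ends at 21.
Beat 20 falls within G7.

G7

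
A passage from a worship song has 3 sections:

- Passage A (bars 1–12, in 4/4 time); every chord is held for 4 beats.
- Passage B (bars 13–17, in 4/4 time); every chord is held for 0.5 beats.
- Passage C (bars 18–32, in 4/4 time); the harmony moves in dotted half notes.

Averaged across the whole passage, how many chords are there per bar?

2.25 chords per bar

A: 12 × 4 = 48 beats ÷ 4 = 12 chords.
B: 5 × 4 = 20 beats ÷ 0.5 = 40 chords.
C: 15 × 4 = 60 beats ÷ 3 = 20 chords.
Overall: 72 chords over 32 bars → 72/32 = 2.25 chords per bar.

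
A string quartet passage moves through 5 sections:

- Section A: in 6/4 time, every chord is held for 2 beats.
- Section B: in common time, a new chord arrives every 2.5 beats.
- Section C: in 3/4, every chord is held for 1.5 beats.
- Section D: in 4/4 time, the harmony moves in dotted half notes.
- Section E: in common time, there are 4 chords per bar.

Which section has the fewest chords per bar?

A: 6/2 = 3 chords/bar.
B: 4/2.5 = 1.6 chords/bar.
C: 3/1.5 = 2 chords/bar.
D: 4/3 = 4/3 chords/bar.
E: 4/1 = 4 chords/bar.
Slowest is D at 4/3 chords/bar.

Section D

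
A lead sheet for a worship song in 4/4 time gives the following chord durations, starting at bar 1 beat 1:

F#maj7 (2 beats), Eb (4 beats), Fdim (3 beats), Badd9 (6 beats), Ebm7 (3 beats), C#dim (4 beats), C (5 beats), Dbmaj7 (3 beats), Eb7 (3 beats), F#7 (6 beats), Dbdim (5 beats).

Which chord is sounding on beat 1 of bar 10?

Beat 1 of bar 10 is beat (10−1)×4 + 1 = 37 overall.
Running totals: F#maj7 ends at 2, Eb ends at 6, Fdim ends at 9, Badd9 ends at 15, Ebm7 ends at 18, C#dim ends at 22, C ends at 27, Dbmaj7 ends at 30, Eb7 ends at 33, F#7 ends at 39.
Beat 37 falls within F#7.

F#7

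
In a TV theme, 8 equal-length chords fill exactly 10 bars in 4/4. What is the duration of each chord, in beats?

10 bars × 4 beats/bar = 40 beats total.
40 beats ÷ 8 chords = 5 beats per chord.

5 beats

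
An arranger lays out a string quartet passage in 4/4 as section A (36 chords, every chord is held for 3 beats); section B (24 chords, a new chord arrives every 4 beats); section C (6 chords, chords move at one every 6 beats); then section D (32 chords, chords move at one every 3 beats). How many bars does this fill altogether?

84 bars

A: 36 × 3 = 108 beats = 27 bars.
B: 24 × 4 = 96 beats = 24 bars.
C: 6 × 6 = 36 beats = 9 bars.
D: 32 × 3 = 96 beats = 24 bars.
Total: 27 + 24 + 9 + 24 = 84 bars.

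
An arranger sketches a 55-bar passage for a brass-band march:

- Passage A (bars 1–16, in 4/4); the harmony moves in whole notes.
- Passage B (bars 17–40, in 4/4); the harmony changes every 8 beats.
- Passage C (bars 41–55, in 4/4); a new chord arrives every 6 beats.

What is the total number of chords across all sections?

A: 16·4 = 64 beats, 64/4 = 16 chords.
B: 24·4 = 96 beats, 96/8 = 12 chords.
C: 15·4 = 60 beats, 60/6 = 10 chords.
Total: 16 + 12 + 10 = 38.

38 chords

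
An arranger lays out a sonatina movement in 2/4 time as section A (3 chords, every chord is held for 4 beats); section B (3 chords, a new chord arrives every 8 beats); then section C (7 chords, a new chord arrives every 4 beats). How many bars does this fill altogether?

32 bars

A: 3 × 4 = 12 beats = 6 bars.
B: 3 × 8 = 24 beats = 12 bars.
C: 7 × 4 = 28 beats = 14 bars.
Total: 6 + 12 + 14 = 32 bars.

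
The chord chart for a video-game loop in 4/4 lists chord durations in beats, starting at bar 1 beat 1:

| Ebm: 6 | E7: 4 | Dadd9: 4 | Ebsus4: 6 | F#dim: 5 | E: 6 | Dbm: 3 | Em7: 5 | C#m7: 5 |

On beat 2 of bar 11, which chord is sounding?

C#m7

Beat 2 of bar 11 is beat (11−1)×4 + 2 = 42 overall.
Running totals: Ebm ends at 6, E7 ends at 10, Dadd9 ends at 14, Ebsus4 ends at 20, F#dim ends at 25, E ends at 31, Dbm ends at 34, Em7 ends at 39, C#m7 ends at 44.
Beat 42 falls within C#m7.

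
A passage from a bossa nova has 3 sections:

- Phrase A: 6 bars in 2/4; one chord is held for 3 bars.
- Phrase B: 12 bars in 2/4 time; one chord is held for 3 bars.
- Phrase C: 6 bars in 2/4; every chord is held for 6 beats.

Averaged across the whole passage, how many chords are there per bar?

1/3 chords per bar

A: 6 bars of 2 beats is 12 beats; at 6 beats each that's 2 chords.
B: 12 bars of 2 beats is 24 beats; at 6 beats each that's 4 chords.
C: 6 bars of 2 beats is 12 beats; at 6 beats each that's 2 chords.
Overall: 8 chords over 24 bars → 8/24 = 1/3 chords per bar.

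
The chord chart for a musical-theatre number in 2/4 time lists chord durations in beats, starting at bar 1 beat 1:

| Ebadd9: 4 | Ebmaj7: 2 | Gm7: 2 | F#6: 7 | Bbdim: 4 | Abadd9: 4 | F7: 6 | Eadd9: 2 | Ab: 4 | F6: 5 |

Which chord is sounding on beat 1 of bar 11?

Beat 1 of bar 11 is beat (11−1)×2 + 1 = 21 overall.
Running totals: Ebadd9 ends at 4, Ebmaj7 ends at 6, Gm7 ends at 8, F#6 ends at 15, Bbdim ends at 19, Abadd9 ends at 23.
Beat 21 falls within Abadd9.

Abadd9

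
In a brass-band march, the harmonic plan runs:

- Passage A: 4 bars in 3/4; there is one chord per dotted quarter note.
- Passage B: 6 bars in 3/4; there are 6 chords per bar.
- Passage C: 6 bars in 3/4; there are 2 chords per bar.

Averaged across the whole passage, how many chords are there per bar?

3.5 chords per bar

A: 4 bars of 3 beats is 12 beats; at 1.5 beats each that's 8 chords.
B: 6 bars of 3 beats is 18 beats; at 0.5 beats each that's 36 chords.
C: 6 bars of 3 beats is 18 beats; at 1.5 beats each that's 12 chords.
Overall: 56 chords over 16 bars → 56/16 = 3.5 chords per bar.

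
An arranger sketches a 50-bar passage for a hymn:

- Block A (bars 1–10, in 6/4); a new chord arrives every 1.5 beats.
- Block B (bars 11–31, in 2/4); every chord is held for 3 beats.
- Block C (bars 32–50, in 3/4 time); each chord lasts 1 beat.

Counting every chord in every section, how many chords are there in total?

A has 60 beats and chords last 1.5 each, so 40 chords.
B has 42 beats and chords last 3 each, so 14 chords.
C has 57 beats and chords last 1 each, so 57 chords.
Total: 40 + 14 + 57 = 111.

111 chords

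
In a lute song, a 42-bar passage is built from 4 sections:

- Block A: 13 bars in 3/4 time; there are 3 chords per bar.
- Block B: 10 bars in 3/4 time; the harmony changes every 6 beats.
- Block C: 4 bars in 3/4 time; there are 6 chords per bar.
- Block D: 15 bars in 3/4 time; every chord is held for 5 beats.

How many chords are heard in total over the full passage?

77 chords

A: 13·3 = 39 beats, 39/1 = 39 chords.
B: 10·3 = 30 beats, 30/6 = 5 chords.
C: 4·3 = 12 beats, 12/0.5 = 24 chords.
D: 15·3 = 45 beats, 45/5 = 9 chords.
Total: 39 + 5 + 24 + 9 = 77.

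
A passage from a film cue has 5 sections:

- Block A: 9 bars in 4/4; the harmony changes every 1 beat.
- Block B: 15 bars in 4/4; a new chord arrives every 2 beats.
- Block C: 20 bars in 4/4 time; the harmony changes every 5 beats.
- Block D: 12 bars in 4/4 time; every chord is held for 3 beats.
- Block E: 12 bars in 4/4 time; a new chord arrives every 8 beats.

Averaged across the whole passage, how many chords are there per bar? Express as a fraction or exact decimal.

26/17 chords per bar

A: 9 bars of 4 beats is 36 beats; at 1 beat each that's 36 chords.
B: 15 bars of 4 beats is 60 beats; at 2 beats each that's 30 chords.
C: 20 bars of 4 beats is 80 beats; at 5 beats each that's 16 chords.
D: 12 bars of 4 beats is 48 beats; at 3 beats each that's 16 chords.
E: 12 bars of 4 beats is 48 beats; at 8 beats each that's 6 chords.
Overall: 104 chords over 68 bars → 104/68 = 26/17 chords per bar.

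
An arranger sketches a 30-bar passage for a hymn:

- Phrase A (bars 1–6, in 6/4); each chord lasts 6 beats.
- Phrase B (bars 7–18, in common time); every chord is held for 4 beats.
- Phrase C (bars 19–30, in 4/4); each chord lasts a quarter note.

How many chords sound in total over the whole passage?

66 chords

A: 6 bars × 6 beats = 36 beats; 6 beats/chord → 6 chords.
B: 12 bars × 4 beats = 48 beats; 4 beats/chord → 12 chords.
C: 12 bars × 4 beats = 48 beats; 1 beat/chord → 48 chords.
Total: 6 + 12 + 48 = 66.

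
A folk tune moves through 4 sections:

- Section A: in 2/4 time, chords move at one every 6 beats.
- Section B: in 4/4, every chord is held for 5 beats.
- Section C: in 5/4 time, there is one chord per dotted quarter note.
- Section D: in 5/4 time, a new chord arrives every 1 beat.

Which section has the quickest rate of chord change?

A: each chord is 6 beats in 2/4, so 1/3 per bar.
B: each chord is 5 beats in 4/4, so 0.8 per bar.
C: each chord is 1.5 beats in 5/4, so 10/3 per bar.
D: each chord is 1 beat in 5/4, so 5 per bar.
Fastest is D at 5 chords/bar.

Section D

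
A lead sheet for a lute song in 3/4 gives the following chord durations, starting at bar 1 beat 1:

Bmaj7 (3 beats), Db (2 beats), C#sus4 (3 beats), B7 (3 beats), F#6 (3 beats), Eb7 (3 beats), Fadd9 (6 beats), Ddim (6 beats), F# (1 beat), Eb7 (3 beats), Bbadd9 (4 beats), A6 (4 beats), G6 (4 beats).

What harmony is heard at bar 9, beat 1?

Ddim

Beat 1 of bar 9 is beat (9−1)×3 + 1 = 25 overall.
Running totals: Bmaj7 ends at 3, Db ends at 5, C#sus4 ends at 8, B7 ends at 11, F#6 ends at 14, Eb7 ends at 17, Fadd9 ends at 23, Ddim ends at 29.
Beat 25 falls within Ddim.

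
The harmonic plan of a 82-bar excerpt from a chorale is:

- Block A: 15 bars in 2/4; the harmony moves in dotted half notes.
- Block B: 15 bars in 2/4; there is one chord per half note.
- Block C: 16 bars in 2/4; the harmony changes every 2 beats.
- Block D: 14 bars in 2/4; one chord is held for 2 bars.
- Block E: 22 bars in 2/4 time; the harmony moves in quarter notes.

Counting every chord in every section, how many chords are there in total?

92 chords

A: 15·2 = 30 beats, 30/3 = 10 chords.
B: 15·2 = 30 beats, 30/2 = 15 chords.
C: 16·2 = 32 beats, 32/2 = 16 chords.
D: 14·2 = 28 beats, 28/4 = 7 chords.
E: 22·2 = 44 beats, 44/1 = 44 chords.
Total: 10 + 15 + 16 + 7 + 44 = 92.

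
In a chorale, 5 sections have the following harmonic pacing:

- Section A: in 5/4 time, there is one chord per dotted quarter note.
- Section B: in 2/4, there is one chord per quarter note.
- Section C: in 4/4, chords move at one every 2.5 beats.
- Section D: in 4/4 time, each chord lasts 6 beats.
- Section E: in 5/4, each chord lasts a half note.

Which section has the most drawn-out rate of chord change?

Section D

A: 5 beats/bar ÷ 1.5 beats/chord = 10/3 chords/bar.
B: 2 beats/bar ÷ 1 beat/chord = 2 chords/bar.
C: 4 beats/bar ÷ 2.5 beats/chord = 1.6 chords/bar.
D: 4 beats/bar ÷ 6 beats/chord = 2/3 chords/bar.
E: 5 beats/bar ÷ 2 beats/chord = 2.5 chords/bar.
Slowest is D at 2/3 chords/bar.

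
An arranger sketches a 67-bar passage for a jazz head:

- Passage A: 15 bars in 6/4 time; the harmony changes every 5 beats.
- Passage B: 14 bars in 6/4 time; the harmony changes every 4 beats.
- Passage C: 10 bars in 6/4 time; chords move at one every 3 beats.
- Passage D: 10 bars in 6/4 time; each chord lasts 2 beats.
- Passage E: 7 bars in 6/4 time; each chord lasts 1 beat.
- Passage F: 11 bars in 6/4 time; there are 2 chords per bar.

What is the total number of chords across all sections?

153 chords

A: 15·6 = 90 beats, 90/5 = 18 chords.
B: 14·6 = 84 beats, 84/4 = 21 chords.
C: 10·6 = 60 beats, 60/3 = 20 chords.
D: 10·6 = 60 beats, 60/2 = 30 chords.
E: 7·6 = 42 beats, 42/1 = 42 chords.
F: 11·6 = 66 beats, 66/3 = 22 chords.
Total: 18 + 21 + 20 + 30 + 42 + 22 = 153.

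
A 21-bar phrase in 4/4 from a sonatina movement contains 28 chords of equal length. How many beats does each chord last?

21 bars × 4 beats/bar = 84 beats total.
84 beats ÷ 28 chords = 3 beats per chord.
(That is a dotted half note.)

3 beats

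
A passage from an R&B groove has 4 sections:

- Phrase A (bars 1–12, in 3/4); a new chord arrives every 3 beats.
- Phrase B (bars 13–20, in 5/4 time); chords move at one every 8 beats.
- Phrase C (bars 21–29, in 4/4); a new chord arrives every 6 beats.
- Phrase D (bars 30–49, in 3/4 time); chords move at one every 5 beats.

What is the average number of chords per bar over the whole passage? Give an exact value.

A: 12 bars of 3 beats is 36 beats; at 3 beats each that's 12 chords.
B: 8 bars of 5 beats is 40 beats; at 8 beats each that's 5 chords.
C: 9 bars of 4 beats is 36 beats; at 6 beats each that's 6 chords.
D: 20 bars of 3 beats is 60 beats; at 5 beats each that's 12 chords.
Overall: 35 chords over 49 bars → 35/49 = 5/7 chords per bar.

5/7 chords per bar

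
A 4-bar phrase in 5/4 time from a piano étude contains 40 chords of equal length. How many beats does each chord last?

0.5 beats

4 bars × 5 beats/bar = 20 beats total.
20 beats ÷ 40 chords = 0.5 beats per chord.
(That is an eighth note.)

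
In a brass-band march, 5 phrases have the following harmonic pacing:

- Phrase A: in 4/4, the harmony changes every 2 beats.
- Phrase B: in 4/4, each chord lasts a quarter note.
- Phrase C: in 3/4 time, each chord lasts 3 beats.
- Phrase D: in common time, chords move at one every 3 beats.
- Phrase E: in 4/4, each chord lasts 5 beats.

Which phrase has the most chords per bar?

Phrase B

A: 4 beats/bar ÷ 2 beats/chord = 2 chords/bar.
B: 4 beats/bar ÷ 1 beat/chord = 4 chords/bar.
C: 3 beats/bar ÷ 3 beats/chord = 1 chord/bar.
D: 4 beats/bar ÷ 3 beats/chord = 4/3 chords/bar.
E: 4 beats/bar ÷ 5 beats/chord = 0.8 chords/bar.
Fastest is B at 4 chords/bar.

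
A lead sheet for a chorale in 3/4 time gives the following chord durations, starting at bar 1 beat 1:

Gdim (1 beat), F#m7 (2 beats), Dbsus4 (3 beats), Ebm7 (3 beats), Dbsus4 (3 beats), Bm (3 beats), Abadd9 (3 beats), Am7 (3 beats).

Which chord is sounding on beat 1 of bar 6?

Beat 1 of bar 6 is beat (6−1)×3 + 1 = 16 overall.
Running totals: Gdim ends at 1, F#m7 ends at 3, Dbsus4 ends at 6, Ebm7 ends at 9, Dbsus4 ends at 12, Bm ends at 15, Abadd9 ends at 18.
Beat 16 falls within Abadd9.

Abadd9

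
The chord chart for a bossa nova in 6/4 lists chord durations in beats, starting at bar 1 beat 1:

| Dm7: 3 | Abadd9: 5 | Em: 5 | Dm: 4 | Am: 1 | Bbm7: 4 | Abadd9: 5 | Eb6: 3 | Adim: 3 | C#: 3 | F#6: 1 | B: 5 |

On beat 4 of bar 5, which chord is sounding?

Eb6

Beat 4 of bar 5 is beat (5−1)×6 + 4 = 28 overall.
Running totals: Dm7 ends at 3, Abadd9 ends at 8, Em ends at 13, Dm ends at 17, Am ends at 18, Bbm7 ends at 22, Abadd9 ends at 27, Eb6 ends at 30.
Beat 28 falls within Eb6.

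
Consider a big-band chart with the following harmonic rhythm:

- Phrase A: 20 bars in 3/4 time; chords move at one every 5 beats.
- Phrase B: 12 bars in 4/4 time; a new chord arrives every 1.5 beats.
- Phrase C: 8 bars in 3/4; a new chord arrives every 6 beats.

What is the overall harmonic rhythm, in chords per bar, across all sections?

A: 20 bars of 3 beats is 60 beats; at 5 beats each that's 12 chords.
B: 12 bars of 4 beats is 48 beats; at 1.5 beats each that's 32 chords.
C: 8 bars of 3 beats is 24 beats; at 6 beats each that's 4 chords.
Overall: 48 chords over 40 bars → 48/40 = 1.2 chords per bar.

1.2 chords per bar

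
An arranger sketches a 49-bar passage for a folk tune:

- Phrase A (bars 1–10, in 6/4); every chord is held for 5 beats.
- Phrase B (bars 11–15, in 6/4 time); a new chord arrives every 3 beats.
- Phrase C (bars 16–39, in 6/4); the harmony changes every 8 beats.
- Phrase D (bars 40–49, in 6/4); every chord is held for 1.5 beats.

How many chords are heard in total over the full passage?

80 chords

A has 60 beats and chords last 5 each, so 12 chords.
B has 30 beats and chords last 3 each, so 10 chords.
C has 144 beats and chords last 8 each, so 18 chords.
D has 60 beats and chords last 1.5 each, so 40 chords.
Total: 12 + 10 + 18 + 40 = 80.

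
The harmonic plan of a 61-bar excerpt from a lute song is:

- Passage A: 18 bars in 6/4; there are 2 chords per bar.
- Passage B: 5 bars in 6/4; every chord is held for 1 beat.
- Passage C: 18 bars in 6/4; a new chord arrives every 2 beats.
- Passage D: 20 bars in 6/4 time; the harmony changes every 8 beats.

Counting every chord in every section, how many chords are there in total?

135 chords

A: 18·6 = 108 beats, 108/3 = 36 chords.
B: 5·6 = 30 beats, 30/1 = 30 chords.
C: 18·6 = 108 beats, 108/2 = 54 chords.
D: 20·6 = 120 beats, 120/8 = 15 chords.
Total: 36 + 30 + 54 + 15 = 135.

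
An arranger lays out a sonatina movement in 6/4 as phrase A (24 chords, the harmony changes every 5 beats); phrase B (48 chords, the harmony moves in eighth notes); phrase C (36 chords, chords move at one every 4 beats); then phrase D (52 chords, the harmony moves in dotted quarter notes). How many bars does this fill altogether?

A: 24 × 5 = 120 beats = 20 bars.
B: 48 × 0.5 = 24 beats = 4 bars.
C: 36 × 4 = 144 beats = 24 bars.
D: 52 × 1.5 = 78 beats = 13 bars.
Total: 20 + 4 + 24 + 13 = 61 bars.

61 bars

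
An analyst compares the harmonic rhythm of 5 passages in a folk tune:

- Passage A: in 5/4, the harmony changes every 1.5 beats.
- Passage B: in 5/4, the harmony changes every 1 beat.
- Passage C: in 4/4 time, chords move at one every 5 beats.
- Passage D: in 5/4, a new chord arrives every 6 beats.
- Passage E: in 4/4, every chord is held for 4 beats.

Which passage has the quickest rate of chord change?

A: 5/1.5 = 10/3 chords/bar.
B: 5/1 = 5 chords/bar.
C: 4/5 = 0.8 chords/bar.
D: 5/6 = 5/6 chords/bar.
E: 4/4 = 1 chord/bar.
Fastest is B at 5 chords/bar.

Passage B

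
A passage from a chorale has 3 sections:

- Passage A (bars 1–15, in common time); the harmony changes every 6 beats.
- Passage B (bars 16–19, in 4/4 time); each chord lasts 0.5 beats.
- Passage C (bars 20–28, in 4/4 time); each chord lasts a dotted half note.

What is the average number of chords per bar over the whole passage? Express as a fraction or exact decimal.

27/14 chords per bar

A: 15 bars of 4 beats is 60 beats; at 6 beats each that's 10 chords.
B: 4 bars of 4 beats is 16 beats; at 0.5 beats each that's 32 chords.
C: 9 bars of 4 beats is 36 beats; at 3 beats each that's 12 chords.
Overall: 54 chords over 28 bars → 54/28 = 27/14 chords per bar.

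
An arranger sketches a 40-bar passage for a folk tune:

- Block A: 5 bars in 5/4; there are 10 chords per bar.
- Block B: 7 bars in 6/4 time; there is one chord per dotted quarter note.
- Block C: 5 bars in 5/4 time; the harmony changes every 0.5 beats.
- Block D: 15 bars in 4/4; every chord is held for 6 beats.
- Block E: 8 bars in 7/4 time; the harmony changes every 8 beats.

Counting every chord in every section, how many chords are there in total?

A has 25 beats and chords last 0.5 each, so 50 chords.
B has 42 beats and chords last 1.5 each, so 28 chords.
C has 25 beats and chords last 0.5 each, so 50 chords.
D has 60 beats and chords last 6 each, so 10 chords.
E has 56 beats and chords last 8 each, so 7 chords.
Total: 50 + 28 + 50 + 10 + 7 = 145.

145 chords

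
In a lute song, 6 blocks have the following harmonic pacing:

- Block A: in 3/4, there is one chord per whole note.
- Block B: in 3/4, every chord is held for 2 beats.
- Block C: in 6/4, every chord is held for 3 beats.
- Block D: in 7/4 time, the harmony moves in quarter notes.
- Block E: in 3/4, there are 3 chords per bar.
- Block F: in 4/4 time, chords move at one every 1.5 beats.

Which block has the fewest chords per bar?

Block A

A: 3 beats/bar ÷ 4 beats/chord = 0.75 chords/bar.
B: 3 beats/bar ÷ 2 beats/chord = 1.5 chords/bar.
C: 6 beats/bar ÷ 3 beats/chord = 2 chords/bar.
D: 7 beats/bar ÷ 1 beat/chord = 7 chords/bar.
E: 3 beats/bar ÷ 1 beat/chord = 3 chords/bar.
F: 4 beats/bar ÷ 1.5 beats/chord = 8/3 chords/bar.
Slowest is A at 0.75 chords/bar.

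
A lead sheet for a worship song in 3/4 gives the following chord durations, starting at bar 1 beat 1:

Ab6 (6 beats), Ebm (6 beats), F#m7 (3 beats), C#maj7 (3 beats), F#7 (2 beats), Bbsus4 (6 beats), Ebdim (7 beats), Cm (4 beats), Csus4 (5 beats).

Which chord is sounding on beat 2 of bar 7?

F#7

Beat 2 of bar 7 is beat (7−1)×3 + 2 = 20 overall.
Running totals: Ab6 ends at 6, Ebm ends at 12, F#m7 ends at 15, C#maj7 ends at 18, F#7 ends at 20.
Beat 20 falls within F#7.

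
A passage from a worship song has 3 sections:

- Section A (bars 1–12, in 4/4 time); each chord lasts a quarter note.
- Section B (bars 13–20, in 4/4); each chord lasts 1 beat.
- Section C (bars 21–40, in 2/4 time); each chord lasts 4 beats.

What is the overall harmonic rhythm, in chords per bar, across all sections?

2.25 chords per bar

A: 12 bars of 4 beats is 48 beats; at 1 beat each that's 48 chords.
B: 8 bars of 4 beats is 32 beats; at 1 beat each that's 32 chords.
C: 20 bars of 2 beats is 40 beats; at 4 beats each that's 10 chords.
Overall: 90 chords over 40 bars → 90/40 = 2.25 chords per bar.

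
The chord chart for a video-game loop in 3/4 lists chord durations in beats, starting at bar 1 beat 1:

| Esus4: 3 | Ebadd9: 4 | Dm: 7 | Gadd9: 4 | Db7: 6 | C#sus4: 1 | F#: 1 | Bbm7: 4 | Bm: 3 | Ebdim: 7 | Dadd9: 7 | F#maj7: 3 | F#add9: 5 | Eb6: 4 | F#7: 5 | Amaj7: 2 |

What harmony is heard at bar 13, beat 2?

Ebdim

Beat 2 of bar 13 is beat (13−1)×3 + 2 = 38 overall.
Running totals: Esus4 ends at 3, Ebadd9 ends at 7, Dm ends at 14, Gadd9 ends at 18, Db7 ends at 24, C#sus4 ends at 25, F# ends at 26, Bbm7 ends at 30, Bm ends at 33, Ebdim ends at 40.
Beat 38 falls within Ebdim.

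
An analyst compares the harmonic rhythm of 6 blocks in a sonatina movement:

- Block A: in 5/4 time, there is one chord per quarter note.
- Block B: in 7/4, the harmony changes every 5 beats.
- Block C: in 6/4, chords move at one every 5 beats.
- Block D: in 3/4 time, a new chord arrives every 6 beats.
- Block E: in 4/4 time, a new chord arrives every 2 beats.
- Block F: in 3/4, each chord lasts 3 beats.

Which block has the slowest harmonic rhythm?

Block D

A: each chord is 1 beat in 5/4, so 5 per bar.
B: each chord is 5 beats in 7/4, so 1.4 per bar.
C: each chord is 5 beats in 6/4, so 1.2 per bar.
D: each chord is 6 beats in 3/4, so 0.5 per bar.
E: each chord is 2 beats in 4/4, so 2 per bar.
F: each chord is 3 beats in 3/4, so 1 per bar.
Slowest is D at 0.5 chords/bar.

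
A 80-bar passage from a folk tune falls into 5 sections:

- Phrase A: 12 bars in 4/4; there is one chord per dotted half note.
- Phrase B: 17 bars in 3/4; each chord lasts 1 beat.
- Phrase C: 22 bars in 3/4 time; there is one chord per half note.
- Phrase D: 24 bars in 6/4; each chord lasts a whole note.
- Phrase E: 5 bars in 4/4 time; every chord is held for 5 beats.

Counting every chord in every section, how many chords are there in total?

140 chords

A: 12 bars × 4 beats = 48 beats; 3 beats/chord → 16 chords.
B: 17 bars × 3 beats = 51 beats; 1 beat/chord → 51 chords.
C: 22 bars × 3 beats = 66 beats; 2 beats/chord → 33 chords.
D: 24 bars × 6 beats = 144 beats; 4 beats/chord → 36 chords.
E: 5 bars × 4 beats = 20 beats; 5 beats/chord → 4 chords.
Total: 16 + 51 + 33 + 36 + 4 = 140.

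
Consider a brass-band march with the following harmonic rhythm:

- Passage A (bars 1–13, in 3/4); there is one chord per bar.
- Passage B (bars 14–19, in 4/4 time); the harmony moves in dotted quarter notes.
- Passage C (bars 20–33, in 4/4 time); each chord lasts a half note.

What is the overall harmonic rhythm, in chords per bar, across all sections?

A: 13 × 3 = 39 beats ÷ 3 = 13 chords.
B: 6 × 4 = 24 beats ÷ 1.5 = 16 chords.
C: 14 × 4 = 56 beats ÷ 2 = 28 chords.
Overall: 57 chords over 33 bars → 57/33 = 19/11 chords per bar.

19/11 chords per bar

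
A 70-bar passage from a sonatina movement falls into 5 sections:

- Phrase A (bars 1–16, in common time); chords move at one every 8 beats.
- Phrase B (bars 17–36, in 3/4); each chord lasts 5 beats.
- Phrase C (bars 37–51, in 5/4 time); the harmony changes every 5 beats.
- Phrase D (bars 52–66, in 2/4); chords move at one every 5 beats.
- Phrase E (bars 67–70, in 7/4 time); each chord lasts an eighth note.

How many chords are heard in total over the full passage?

A: 16·4 = 64 beats, 64/8 = 8 chords.
B: 20·3 = 60 beats, 60/5 = 12 chords.
C: 15·5 = 75 beats, 75/5 = 15 chords.
D: 15·2 = 30 beats, 30/5 = 6 chords.
E: 4·7 = 28 beats, 28/0.5 = 56 chords.
Total: 8 + 12 + 15 + 6 + 56 = 97.

97 chords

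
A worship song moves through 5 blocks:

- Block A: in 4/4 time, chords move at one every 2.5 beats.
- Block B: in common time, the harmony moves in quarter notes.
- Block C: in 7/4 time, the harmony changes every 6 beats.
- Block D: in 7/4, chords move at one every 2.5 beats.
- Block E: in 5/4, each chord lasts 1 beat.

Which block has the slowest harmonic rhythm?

A: each chord is 2.5 beats in 4/4, so 1.6 per bar.
B: each chord is 1 beat in 4/4, so 4 per bar.
C: each chord is 6 beats in 7/4, so 7/6 per bar.
D: each chord is 2.5 beats in 7/4, so 2.8 per bar.
E: each chord is 1 beat in 5/4, so 5 per bar.
Slowest is C at 7/6 chords/bar.

Block C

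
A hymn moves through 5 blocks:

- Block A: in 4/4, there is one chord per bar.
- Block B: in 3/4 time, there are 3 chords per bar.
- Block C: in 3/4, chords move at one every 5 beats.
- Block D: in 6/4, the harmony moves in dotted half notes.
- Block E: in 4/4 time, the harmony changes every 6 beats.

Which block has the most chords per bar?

A: 4/4 = 1 chord/bar.
B: 3/1 = 3 chords/bar.
C: 3/5 = 0.6 chords/bar.
D: 6/3 = 2 chords/bar.
E: 4/6 = 2/3 chords/bar.
Fastest is B at 3 chords/bar.

Block B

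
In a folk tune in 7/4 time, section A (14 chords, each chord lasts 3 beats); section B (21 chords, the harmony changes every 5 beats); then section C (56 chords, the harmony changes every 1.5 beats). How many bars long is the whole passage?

33 bars

A: 14 × 3 = 42 beats = 6 bars.
B: 21 × 5 = 105 beats = 15 bars.
C: 56 × 1.5 = 84 beats = 12 bars.
Total: 6 + 15 + 12 = 33 bars.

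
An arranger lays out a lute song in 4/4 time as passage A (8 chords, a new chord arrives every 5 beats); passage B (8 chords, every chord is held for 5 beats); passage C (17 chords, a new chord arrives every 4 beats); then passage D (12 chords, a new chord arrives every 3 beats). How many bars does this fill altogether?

A: 8 × 5 = 40 beats = 10 bars.
B: 8 × 5 = 40 beats = 10 bars.
C: 17 × 4 = 68 beats = 17 bars.
D: 12 × 3 = 36 beats = 9 bars.
Total: 10 + 10 + 17 + 9 = 46 bars.

46 bars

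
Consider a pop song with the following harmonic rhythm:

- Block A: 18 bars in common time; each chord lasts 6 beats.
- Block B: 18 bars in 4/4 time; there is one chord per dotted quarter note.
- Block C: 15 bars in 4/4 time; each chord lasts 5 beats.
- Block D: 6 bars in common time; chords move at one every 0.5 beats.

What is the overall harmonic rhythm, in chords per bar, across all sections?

40/19 chords per bar

A: 18 × 4 = 72 beats ÷ 6 = 12 chords.
B: 18 × 4 = 72 beats ÷ 1.5 = 48 chords.
C: 15 × 4 = 60 beats ÷ 5 = 12 chords.
D: 6 × 4 = 24 beats ÷ 0.5 = 48 chords.
Overall: 120 chords over 57 bars → 120/57 = 40/19 chords per bar.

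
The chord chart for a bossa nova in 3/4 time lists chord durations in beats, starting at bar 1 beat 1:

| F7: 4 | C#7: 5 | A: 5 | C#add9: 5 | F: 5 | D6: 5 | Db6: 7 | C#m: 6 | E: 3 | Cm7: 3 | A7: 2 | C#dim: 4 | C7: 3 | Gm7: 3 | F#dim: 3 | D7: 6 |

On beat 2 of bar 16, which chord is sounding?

Beat 2 of bar 16 is beat (16−1)×3 + 2 = 47 overall.
Running totals: F7 ends at 4, C#7 ends at 9, A ends at 14, C#add9 ends at 19, F ends at 24, D6 ends at 29, Db6 ends at 36, C#m ends at 42, E ends at 45, Cm7 ends at 48.
Beat 47 falls within Cm7.

Cm7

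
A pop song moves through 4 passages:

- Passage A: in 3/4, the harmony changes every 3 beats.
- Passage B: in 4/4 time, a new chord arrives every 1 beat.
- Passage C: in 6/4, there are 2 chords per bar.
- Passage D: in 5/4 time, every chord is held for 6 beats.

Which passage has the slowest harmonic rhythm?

Passage D

A: 3 beats/bar ÷ 3 beats/chord = 1 chord/bar.
B: 4 beats/bar ÷ 1 beat/chord = 4 chords/bar.
C: 6 beats/bar ÷ 3 beats/chord = 2 chords/bar.
D: 5 beats/bar ÷ 6 beats/chord = 5/6 chords/bar.
Slowest is D at 5/6 chords/bar.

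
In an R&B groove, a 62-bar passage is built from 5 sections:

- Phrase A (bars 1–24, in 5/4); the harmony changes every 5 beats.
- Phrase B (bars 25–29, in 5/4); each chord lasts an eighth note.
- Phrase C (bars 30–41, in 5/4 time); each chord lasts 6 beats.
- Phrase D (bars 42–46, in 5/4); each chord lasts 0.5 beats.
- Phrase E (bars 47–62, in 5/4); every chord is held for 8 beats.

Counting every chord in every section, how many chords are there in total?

A: 24·5 = 120 beats, 120/5 = 24 chords.
B: 5·5 = 25 beats, 25/0.5 = 50 chords.
C: 12·5 = 60 beats, 60/6 = 10 chords.
D: 5·5 = 25 beats, 25/0.5 = 50 chords.
E: 16·5 = 80 beats, 80/8 = 10 chords.
Total: 24 + 50 + 10 + 50 + 10 = 144.

144 chords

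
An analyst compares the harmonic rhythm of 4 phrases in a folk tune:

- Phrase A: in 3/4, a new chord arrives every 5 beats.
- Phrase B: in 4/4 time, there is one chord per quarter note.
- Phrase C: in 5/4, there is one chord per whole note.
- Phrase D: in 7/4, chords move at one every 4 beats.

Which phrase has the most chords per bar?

Phrase B

A: 3/5 = 0.6 chords/bar.
B: 4/1 = 4 chords/bar.
C: 5/4 = 1.25 chords/bar.
D: 7/4 = 1.75 chords/bar.
Fastest is B at 4 chords/bar.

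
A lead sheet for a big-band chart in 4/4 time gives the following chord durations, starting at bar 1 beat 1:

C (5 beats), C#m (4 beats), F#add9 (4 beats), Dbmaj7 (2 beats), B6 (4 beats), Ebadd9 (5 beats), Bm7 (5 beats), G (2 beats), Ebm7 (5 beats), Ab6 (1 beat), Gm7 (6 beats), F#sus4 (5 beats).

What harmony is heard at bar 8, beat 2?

Beat 2 of bar 8 is beat (8−1)×4 + 2 = 30 overall.
Running totals: C ends at 5, C#m ends at 9, F#add9 ends at 13, Dbmaj7 ends at 15, B6 ends at 19, Ebadd9 ends at 24, Bm7 ends at 29, G ends at 31.
Beat 30 falls within G.

G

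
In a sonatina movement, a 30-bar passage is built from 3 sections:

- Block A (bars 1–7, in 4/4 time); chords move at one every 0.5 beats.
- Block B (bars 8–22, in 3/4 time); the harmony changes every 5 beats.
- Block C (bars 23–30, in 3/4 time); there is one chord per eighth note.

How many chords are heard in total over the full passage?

113 chords

A has 28 beats and chords last 0.5 each, so 56 chords.
B has 45 beats and chords last 5 each, so 9 chords.
C has 24 beats and chords last 0.5 each, so 48 chords.
Total: 56 + 9 + 48 = 113.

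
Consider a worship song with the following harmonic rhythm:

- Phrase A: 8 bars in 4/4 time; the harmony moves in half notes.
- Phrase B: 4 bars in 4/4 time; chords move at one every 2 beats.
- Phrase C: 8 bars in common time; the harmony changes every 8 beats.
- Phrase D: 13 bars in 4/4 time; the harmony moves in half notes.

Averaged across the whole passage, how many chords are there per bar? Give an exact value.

18/11 chords per bar

A: 8 bars of 4 beats is 32 beats; at 2 beats each that's 16 chords.
B: 4 bars of 4 beats is 16 beats; at 2 beats each that's 8 chords.
C: 8 bars of 4 beats is 32 beats; at 8 beats each that's 4 chords.
D: 13 bars of 4 beats is 52 beats; at 2 beats each that's 26 chords.
Overall: 54 chords over 33 bars → 54/33 = 18/11 chords per bar.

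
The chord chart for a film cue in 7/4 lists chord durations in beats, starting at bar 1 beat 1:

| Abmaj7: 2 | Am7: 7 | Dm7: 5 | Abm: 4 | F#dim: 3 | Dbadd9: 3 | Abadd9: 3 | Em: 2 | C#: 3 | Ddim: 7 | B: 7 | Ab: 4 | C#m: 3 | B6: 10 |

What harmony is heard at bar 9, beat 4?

Beat 4 of bar 9 is beat (9−1)×7 + 4 = 60 overall.
Running totals: Abmaj7 ends at 2, Am7 ends at 9, Dm7 ends at 14, Abm ends at 18, F#dim ends at 21, Dbadd9 ends at 24, Abadd9 ends at 27, Em ends at 29, C# ends at 32, Ddim ends at 39, B ends at 46, Ab ends at 50, C#m ends at 53, B6 ends at 63.
Beat 60 falls within B6.

B6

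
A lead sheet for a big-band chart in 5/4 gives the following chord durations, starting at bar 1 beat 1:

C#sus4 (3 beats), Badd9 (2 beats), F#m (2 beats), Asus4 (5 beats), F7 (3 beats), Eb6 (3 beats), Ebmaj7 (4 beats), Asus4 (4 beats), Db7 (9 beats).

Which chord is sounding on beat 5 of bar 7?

Beat 5 of bar 7 is beat (7−1)×5 + 5 = 35 overall.
Running totals: C#sus4 ends at 3, Badd9 ends at 5, F#m ends at 7, Asus4 ends at 12, F7 ends at 15, Eb6 ends at 18, Ebmaj7 ends at 22, Asus4 ends at 26, Db7 ends at 35.
Beat 35 falls within Db7.

Db7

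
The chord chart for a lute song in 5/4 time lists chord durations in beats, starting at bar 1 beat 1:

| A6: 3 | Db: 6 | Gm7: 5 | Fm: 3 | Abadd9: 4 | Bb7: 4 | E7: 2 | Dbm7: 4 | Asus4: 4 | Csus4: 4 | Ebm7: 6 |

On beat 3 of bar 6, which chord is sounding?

Dbm7

Beat 3 of bar 6 is beat (6−1)×5 + 3 = 28 overall.
Running totals: A6 ends at 3, Db ends at 9, Gm7 ends at 14, Fm ends at 17, Abadd9 ends at 21, Bb7 ends at 25, E7 ends at 27, Dbm7 ends at 31.
Beat 28 falls within Dbm7.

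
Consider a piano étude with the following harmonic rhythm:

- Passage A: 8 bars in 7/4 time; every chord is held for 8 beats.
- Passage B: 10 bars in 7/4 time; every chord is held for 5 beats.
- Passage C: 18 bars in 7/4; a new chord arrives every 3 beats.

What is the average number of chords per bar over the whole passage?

A: 8 bars of 7 beats is 56 beats; at 8 beats each that's 7 chords.
B: 10 bars of 7 beats is 70 beats; at 5 beats each that's 14 chords.
C: 18 bars of 7 beats is 126 beats; at 3 beats each that's 42 chords.
Overall: 63 chords over 36 bars → 63/36 = 1.75 chords per bar.

1.75 chords per bar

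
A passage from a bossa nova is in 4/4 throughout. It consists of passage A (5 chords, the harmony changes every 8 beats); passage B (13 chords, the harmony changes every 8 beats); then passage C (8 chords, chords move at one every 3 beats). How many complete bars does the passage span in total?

42 bars

A: 5 × 8 = 40 beats = 10 bars.
B: 13 × 8 = 104 beats = 26 bars.
C: 8 × 3 = 24 beats = 6 bars.
Total: 10 + 26 + 6 = 42 bars.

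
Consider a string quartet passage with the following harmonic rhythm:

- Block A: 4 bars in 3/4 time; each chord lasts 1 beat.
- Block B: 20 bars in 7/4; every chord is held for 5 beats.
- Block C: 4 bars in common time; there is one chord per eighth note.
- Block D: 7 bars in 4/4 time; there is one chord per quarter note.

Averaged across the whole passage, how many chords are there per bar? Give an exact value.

A: 4 × 3 = 12 beats ÷ 1 = 12 chords.
B: 20 × 7 = 140 beats ÷ 5 = 28 chords.
C: 4 × 4 = 16 beats ÷ 0.5 = 32 chords.
D: 7 × 4 = 28 beats ÷ 1 = 28 chords.
Overall: 100 chords over 35 bars → 100/35 = 20/7 chords per bar.

20/7 chords per bar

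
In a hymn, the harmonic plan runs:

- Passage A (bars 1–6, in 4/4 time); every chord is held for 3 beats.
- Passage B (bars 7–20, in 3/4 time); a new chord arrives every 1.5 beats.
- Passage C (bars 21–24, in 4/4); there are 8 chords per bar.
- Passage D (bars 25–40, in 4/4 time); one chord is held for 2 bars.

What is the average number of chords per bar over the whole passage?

1.9 chords per bar

A: 6 × 4 = 24 beats ÷ 3 = 8 chords.
B: 14 × 3 = 42 beats ÷ 1.5 = 28 chords.
C: 4 × 4 = 16 beats ÷ 0.5 = 32 chords.
D: 16 × 4 = 64 beats ÷ 8 = 8 chords.
Overall: 76 chords over 40 bars → 76/40 = 1.9 chords per bar.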